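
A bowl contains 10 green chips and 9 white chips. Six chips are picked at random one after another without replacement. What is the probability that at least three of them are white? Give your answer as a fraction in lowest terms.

407/646

Sum the hypergeometric tail for j = 3,…,6 white chips.
Favorable = C(9,3)·C(10,3) + C(9,4)·C(10,2) + C(9,5)·C(10,1) + C(9,6)·C(10,0) = 17094; total = C(19,6) = 27132.
P = 17094/27132 = 407/646 ≈ 0.6300.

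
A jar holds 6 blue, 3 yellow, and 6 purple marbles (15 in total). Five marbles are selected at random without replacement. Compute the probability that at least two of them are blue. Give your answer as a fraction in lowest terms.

101/143

Sum the hypergeometric tail for j = 2,…,5 blue marbles.
Favorable = C(6,2)·C(9,3) + C(6,3)·C(9,2) + C(6,4)·C(9,1) + C(6,5)·C(9,0) = 2121; total = C(15,5) = 3003.
P = 2121/3003 = 101/143 ≈ 0.7063.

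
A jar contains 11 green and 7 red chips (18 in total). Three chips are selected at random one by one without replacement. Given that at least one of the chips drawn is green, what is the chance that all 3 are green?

P(all 3 green) = C(11,3)/C(18,3) = 55/272; P(at least one green) = 1 − C(7,3)/C(18,3) = 781/816.
Since 'all 3 green' ⊆ 'at least one green', P(all 3 | at least one) = 55/272 / 781/816 = 15/71 ≈ 0.2113.

15/71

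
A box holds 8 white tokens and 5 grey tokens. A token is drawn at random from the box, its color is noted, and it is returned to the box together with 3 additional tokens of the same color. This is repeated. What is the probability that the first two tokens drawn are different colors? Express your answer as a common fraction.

Either white then grey, or grey then white; after the first draw the total is 16.
P = (8/13)·(5/16) + (5/13)·(8/16) = 5/13 ≈ 0.3846.

5/13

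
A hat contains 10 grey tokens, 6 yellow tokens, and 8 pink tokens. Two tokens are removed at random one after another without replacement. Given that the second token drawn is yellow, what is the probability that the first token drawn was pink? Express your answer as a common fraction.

P(first=pink and the second token drawn is yellow) = (8/24)·(6/23) = 2/23.
P(the second token drawn is yellow) = Σ over first color = 5/46 + 5/92 + 2/23 = 1/4.
By Bayes, P(first=pink | the second token drawn is yellow) = 2/23 / 1/4 = 8/23 ≈ 0.3478.

8/23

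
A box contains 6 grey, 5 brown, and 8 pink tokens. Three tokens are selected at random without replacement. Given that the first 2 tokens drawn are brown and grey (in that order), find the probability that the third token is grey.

5/17

After removing 1 grey, 1 brown, the box has 5 grey out of 17 remaining.
P(third is grey | given) = 5/17 ≈ 0.2941.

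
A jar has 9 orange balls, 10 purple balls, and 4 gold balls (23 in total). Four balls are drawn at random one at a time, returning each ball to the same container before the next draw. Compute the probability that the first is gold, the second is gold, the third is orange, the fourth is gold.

576/279841

Multiply the conditional probability of each draw in order, with replacement (the composition resets each draw).
P = (4/23) · (4/23) · (9/23) · (4/23) = 576/279841 ≈ 0.0021.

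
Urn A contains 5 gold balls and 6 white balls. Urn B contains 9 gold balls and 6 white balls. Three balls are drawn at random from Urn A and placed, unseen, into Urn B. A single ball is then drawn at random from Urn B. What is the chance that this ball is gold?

Condition on how many of the transferred balls are gold (from Urn A: 5 gold of 11; then Urn B has 18 total).
  0 gold: C(5,0)C(6,3)/C(11,3) = 4/33; then P = 9/18
  1 gold: C(5,1)C(6,2)/C(11,3) = 5/11; then P = 10/18
  2 gold: C(5,2)C(6,1)/C(11,3) = 4/11; then P = 11/18
  3 gold: C(5,3)C(6,0)/C(11,3) = 2/33; then P = 12/18
P(gold from Urn B) = 19/33 ≈ 0.5758.

19/33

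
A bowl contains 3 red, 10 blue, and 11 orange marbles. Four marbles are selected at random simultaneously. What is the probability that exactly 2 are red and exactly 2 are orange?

5/322

Unordered draws without replacement: count favorable combinations over C(24,4).
Favorable = C(3,2) · C(10,0) · C(11,2) = 165; total = C(24,4) = 10626.
P = 165/10626 = 5/322 ≈ 0.0155.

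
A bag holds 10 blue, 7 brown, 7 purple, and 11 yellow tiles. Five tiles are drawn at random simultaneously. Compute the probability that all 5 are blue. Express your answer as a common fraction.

9/11594

Unordered draws without replacement: count favorable combinations over C(35,5).
Favorable = C(10,5) · C(7,0) · C(7,0) · C(11,0) = 252; total = C(35,5) = 324632.
P = 252/324632 = 9/11594 ≈ 0.0008.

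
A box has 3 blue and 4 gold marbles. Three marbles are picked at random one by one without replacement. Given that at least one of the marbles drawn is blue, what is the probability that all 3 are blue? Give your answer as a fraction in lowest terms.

1/31

P(all 3 blue) = C(3,3)/C(7,3) = 1/35; P(at least one blue) = 1 − C(4,3)/C(7,3) = 31/35.
Since 'all 3 blue' ⊆ 'at least one blue', P(all 3 | at least one) = 1/35 / 31/35 = 1/31 ≈ 0.0323.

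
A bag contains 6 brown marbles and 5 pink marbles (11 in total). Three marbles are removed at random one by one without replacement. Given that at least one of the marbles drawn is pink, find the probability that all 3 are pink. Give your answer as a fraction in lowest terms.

P(all 3 pink) = C(5,3)/C(11,3) = 2/33; P(at least one pink) = 1 − C(6,3)/C(11,3) = 29/33.
Since 'all 3 pink' ⊆ 'at least one pink', P(all 3 | at least one) = 2/33 / 29/33 = 2/29 ≈ 0.0690.

2/29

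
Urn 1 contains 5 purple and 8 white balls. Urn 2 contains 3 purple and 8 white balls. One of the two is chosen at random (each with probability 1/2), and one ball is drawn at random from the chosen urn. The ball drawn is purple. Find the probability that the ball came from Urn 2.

39/94

P(purple | Urn 1) = 5/13; P(purple | Urn 2) = 3/11.
P(purple) = 1/2·5/13 + 1/2·3/11 = 47/143.
By Bayes' rule, P(Urn 2 | purple) = 3/22 / 47/143 = 39/94 ≈ 0.4149.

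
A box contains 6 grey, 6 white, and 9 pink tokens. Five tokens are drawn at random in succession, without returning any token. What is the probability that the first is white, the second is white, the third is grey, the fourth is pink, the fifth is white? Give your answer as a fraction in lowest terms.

Multiply the conditional probability of each draw in order, without replacement, so each draw removes one from its color and from the total.
P = (6/21) · (5/20) · (6/19) · (9/18) · (4/17) = 6/2261 ≈ 0.0027.

6/2261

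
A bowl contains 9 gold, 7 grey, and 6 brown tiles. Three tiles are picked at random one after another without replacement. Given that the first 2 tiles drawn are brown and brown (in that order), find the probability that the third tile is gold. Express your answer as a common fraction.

After removing 2 brown, the bowl has 9 gold out of 20 remaining.
P(third is gold | given) = 9/20 ≈ 0.4500.

9/20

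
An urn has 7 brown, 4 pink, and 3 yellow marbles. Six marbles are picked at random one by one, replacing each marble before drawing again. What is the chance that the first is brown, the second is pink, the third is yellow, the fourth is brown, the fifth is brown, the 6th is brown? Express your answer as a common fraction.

Multiply the conditional probability of each draw in order, with replacement (the composition resets each draw).
P = (7/14) · (4/14) · (3/14) · (7/14) · (7/14) · (7/14) = 3/784 ≈ 0.0038.

3/784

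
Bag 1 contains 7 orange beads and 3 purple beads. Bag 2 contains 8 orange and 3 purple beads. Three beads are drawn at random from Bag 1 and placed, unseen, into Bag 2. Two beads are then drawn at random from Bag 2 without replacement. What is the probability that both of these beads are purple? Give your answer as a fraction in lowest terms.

Condition on how many of the transferred beads are purple (from Bag 1: 3 purple of 10; then Bag 2 has 14 total).
  0 purple: C(3,0)C(7,3)/C(10,3) = 7/24; then P = C(3,2)/C(14,2) = 3/91
  1 purple: C(3,1)C(7,2)/C(10,3) = 21/40; then P = C(4,2)/C(14,2) = 6/91
  2 purple: C(3,2)C(7,1)/C(10,3) = 7/40; then P = C(5,2)/C(14,2) = 10/91
  3 purple: C(3,3)C(7,0)/C(10,3) = 1/120; then P = C(6,2)/C(14,2) = 15/91
P(both purple) = 59/910 ≈ 0.0648.

59/910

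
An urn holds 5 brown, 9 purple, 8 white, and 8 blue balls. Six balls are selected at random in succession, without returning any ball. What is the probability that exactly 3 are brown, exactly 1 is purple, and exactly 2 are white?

Unordered draws without replacement: count favorable combinations over C(30,6).
Favorable = C(5,3) · C(9,1) · C(8,2) · C(8,0) = 2520; total = C(30,6) = 593775.
P = 2520/593775 = 8/1885 ≈ 0.0042.

8/1885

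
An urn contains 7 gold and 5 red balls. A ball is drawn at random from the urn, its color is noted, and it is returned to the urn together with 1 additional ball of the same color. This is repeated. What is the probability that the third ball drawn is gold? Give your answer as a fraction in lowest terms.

Sum over the four possibilities for the first two draws (gold/not-gold each), tracking how the gold count and total change by +1 per draw.
P(third is gold) = 7/12 ≈ 0.5833. (In a Pólya urn every draw has the same marginal probability 7/12.)

7/12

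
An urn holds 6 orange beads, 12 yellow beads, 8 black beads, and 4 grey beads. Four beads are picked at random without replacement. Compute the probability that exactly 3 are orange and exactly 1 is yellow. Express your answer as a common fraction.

Unordered draws without replacement: count favorable combinations over C(30,4).
Favorable = C(6,3) · C(12,1) · C(8,0) · C(4,0) = 240; total = C(30,4) = 27405.
P = 240/27405 = 16/1827 ≈ 0.0088.

16/1827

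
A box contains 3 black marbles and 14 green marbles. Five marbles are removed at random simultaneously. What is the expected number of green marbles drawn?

70/17

By linearity of expectation, E[X] = Σ P(draw i is green); by symmetry each draw (even without replacement) has P(green) = 14/17.
E[X] = 5 · 14/17 = 70/17 ≈ 4.1176.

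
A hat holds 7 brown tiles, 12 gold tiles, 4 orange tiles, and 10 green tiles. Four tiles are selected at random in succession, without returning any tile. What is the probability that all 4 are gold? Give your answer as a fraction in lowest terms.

3/248

Unordered draws without replacement: count favorable combinations over C(33,4).
Favorable = C(7,0) · C(12,4) · C(4,0) · C(10,0) = 495; total = C(33,4) = 40920.
P = 495/40920 = 3/248 ≈ 0.0121.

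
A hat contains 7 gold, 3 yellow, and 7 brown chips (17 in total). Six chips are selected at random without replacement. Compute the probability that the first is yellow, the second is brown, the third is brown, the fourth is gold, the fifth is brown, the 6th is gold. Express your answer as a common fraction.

21/7072

Multiply the conditional probability of each draw in order, without replacement, so each draw removes one from its color and from the total.
P = (3/17) · (7/16) · (6/15) · (7/14) · (5/13) · (6/12) = 21/7072 ≈ 0.0030.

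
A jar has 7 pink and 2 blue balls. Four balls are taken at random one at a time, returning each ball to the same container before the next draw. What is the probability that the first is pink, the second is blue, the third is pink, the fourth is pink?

Multiply the conditional probability of each draw in order, with replacement (the composition resets each draw).
P = (7/9) · (2/9) · (7/9) · (7/9) = 686/6561 ≈ 0.1046.

686/6561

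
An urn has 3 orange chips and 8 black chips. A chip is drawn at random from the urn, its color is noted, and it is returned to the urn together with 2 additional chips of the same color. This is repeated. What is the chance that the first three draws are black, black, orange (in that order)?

16/143

Track the composition after each reinforcement of +2.
P = (8/11) · (10/13) · (3/15) = 16/143 ≈ 0.1119.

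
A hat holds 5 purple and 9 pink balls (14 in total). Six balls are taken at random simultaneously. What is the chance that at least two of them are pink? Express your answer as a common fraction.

998/1001

Sum the hypergeometric tail for j = 2,…,6 pink balls.
Favorable = C(9,2)·C(5,4) + C(9,3)·C(5,3) + C(9,4)·C(5,2) + C(9,5)·C(5,1) + C(9,6)·C(5,0) = 2994; total = C(14,6) = 3003.
P = 2994/3003 = 998/1001 ≈ 0.9970.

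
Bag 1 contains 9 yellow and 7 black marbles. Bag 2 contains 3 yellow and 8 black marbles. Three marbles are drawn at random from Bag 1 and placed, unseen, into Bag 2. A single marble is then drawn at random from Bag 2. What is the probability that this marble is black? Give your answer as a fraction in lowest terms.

Condition on how many of the transferred marbles are black (from Bag 1: 7 black of 16; then Bag 2 has 14 total).
  0 black: C(7,0)C(9,3)/C(16,3) = 3/20; then P = 8/14
  1 black: C(7,1)C(9,2)/C(16,3) = 9/20; then P = 9/14
  2 black: C(7,2)C(9,1)/C(16,3) = 27/80; then P = 10/14
  3 black: C(7,3)C(9,0)/C(16,3) = 1/16; then P = 11/14
P(black from Bag 2) = 149/224 ≈ 0.6652.

149/224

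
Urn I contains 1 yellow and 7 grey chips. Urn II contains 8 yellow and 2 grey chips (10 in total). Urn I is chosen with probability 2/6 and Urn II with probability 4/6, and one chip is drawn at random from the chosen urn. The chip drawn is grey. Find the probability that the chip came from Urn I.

P(grey | Urn I) = 7/8; P(grey | Urn II) = 1/5.
P(grey) = 1/3·7/8 + 2/3·1/5 = 17/40.
By Bayes' rule, P(Urn I | grey) = 7/24 / 17/40 = 35/51 ≈ 0.6863.

35/51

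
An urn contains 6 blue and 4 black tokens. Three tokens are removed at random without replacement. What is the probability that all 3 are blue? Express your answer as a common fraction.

Unordered draws without replacement: count favorable combinations over C(10,3).
Favorable = C(6,3) · C(4,0) = 20; total = C(10,3) = 120.
P = 20/120 = 1/6 ≈ 0.1667.

1/6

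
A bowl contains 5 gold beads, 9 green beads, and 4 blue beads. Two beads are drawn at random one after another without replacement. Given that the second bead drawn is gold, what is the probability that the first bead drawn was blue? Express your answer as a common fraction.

P(first=blue and the second bead drawn is gold) = (4/18)·(5/17) = 10/153.
P(the second bead drawn is gold) = Σ over first color = 10/153 + 5/34 + 10/153 = 5/18.
By Bayes, P(first=blue | the second bead drawn is gold) = 10/153 / 5/18 = 4/17 ≈ 0.2353.

4/17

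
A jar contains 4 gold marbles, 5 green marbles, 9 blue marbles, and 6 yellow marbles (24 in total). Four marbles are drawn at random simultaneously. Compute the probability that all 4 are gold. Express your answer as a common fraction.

1/10626

Unordered draws without replacement: count favorable combinations over C(24,4).
Favorable = C(4,4) · C(5,0) · C(9,0) · C(6,0) = 1; total = C(24,4) = 10626.
P = 1/10626 = 1/10626 ≈ 0.0001.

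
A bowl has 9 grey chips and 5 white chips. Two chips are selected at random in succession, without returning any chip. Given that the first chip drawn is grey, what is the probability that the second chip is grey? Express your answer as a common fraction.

8/13

After removing 1 grey, the bowl has 8 grey out of 13 remaining.
P(second is grey | given) = 8/13 ≈ 0.6154.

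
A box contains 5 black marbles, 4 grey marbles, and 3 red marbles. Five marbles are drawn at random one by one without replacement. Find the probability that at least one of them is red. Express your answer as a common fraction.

Use the complement: P(at least one red) = 1 − P(no red).
P(none) = C(9,5)/C(12,5) = 126/792.
So P = 1 − 126/792 = 37/44 ≈ 0.8409.

37/44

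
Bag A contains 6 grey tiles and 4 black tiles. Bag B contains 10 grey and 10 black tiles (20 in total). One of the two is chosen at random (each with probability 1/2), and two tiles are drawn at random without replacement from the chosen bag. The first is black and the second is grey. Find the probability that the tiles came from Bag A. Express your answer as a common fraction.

76/151

P(E | Bag A) = 4/15; P(E | Bag B) = 5/19.
P(E) = 1/2·4/15 + 1/2·5/19 = 151/570.
By Bayes' rule, P(Bag A | E) = 2/15 / 151/570 = 76/151 ≈ 0.5033.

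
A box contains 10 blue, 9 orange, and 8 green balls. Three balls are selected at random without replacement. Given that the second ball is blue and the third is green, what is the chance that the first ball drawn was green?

7/25

P(first=green and the second ball is blue and the third is green) = (8/27)·(10/26)·(7/25) = 56/1755.
P(E) = Σ over first color = 8/195 + 8/195 + 56/1755 = 40/351.
By Bayes, P(first=green | E) = 56/1755 / 40/351 = 7/25 ≈ 0.2800.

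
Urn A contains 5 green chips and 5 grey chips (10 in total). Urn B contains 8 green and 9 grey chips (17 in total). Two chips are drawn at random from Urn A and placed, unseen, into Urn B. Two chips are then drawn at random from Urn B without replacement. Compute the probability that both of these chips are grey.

407/1539

Condition on how many of the transferred chips are grey (from Urn A: 5 grey of 10; then Urn B has 19 total).
  0 grey: C(5,0)C(5,2)/C(10,2) = 2/9; then P = C(9,2)/C(19,2) = 4/19
  1 grey: C(5,1)C(5,1)/C(10,2) = 5/9; then P = C(10,2)/C(19,2) = 5/19
  2 grey: C(5,2)C(5,0)/C(10,2) = 2/9; then P = C(11,2)/C(19,2) = 55/171
P(both grey) = 407/1539 ≈ 0.2645.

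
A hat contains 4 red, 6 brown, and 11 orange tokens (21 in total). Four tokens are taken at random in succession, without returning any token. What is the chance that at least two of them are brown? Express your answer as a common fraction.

6/19

Sum the hypergeometric tail for j = 2,…,4 brown tokens.
Favorable = C(6,2)·C(15,2) + C(6,3)·C(15,1) + C(6,4)·C(15,0) = 1890; total = C(21,4) = 5985.
P = 1890/5985 = 6/19 ≈ 0.3158.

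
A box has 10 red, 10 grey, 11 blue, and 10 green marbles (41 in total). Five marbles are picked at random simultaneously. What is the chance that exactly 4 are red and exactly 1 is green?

1050/374699

Unordered draws without replacement: count favorable combinations over C(41,5).
Favorable = C(10,4) · C(10,0) · C(11,0) · C(10,1) = 2100; total = C(41,5) = 749398.
P = 2100/749398 = 1050/374699 ≈ 0.0028.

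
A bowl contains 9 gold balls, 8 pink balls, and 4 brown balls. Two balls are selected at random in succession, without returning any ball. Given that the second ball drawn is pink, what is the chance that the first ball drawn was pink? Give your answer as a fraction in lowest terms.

P(first=pink and the second ball drawn is pink) = (8/21)·(7/20) = 2/15.
P(the second ball drawn is pink) = Σ over first color = 6/35 + 2/15 + 8/105 = 8/21.
By Bayes, P(first=pink | the second ball drawn is pink) = 2/15 / 8/21 = 7/20 ≈ 0.3500.

7/20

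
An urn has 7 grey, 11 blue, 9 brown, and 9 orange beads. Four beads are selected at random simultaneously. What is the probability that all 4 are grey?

Unordered draws without replacement: count favorable combinations over C(36,4).
Favorable = C(7,4) · C(11,0) · C(9,0) · C(9,0) = 35; total = C(36,4) = 58905.
P = 35/58905 = 1/1683 ≈ 0.0006.

1/1683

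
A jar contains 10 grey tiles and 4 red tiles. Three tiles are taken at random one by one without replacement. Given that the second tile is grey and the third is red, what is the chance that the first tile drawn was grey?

3/4

P(first=grey and the second tile is grey and the third is red) = (10/14)·(9/13)·(4/12) = 15/91.
P(E) = Σ over first color = 15/91 + 5/91 = 20/91.
By Bayes, P(first=grey | E) = 15/91 / 20/91 = 3/4 ≈ 0.7500.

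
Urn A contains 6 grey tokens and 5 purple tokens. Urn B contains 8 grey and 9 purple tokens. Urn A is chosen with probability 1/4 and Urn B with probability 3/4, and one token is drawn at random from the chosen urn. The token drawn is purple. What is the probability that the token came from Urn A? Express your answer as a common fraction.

P(purple | Urn A) = 5/11; P(purple | Urn B) = 9/17.
P(purple) = 1/4·5/11 + 3/4·9/17 = 191/374.
By Bayes' rule, P(Urn A | purple) = 5/44 / 191/374 = 85/382 ≈ 0.2225.

85/382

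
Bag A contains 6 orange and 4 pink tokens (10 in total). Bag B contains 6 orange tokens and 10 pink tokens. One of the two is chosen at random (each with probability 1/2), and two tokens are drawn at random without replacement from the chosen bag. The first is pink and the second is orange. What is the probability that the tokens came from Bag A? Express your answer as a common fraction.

P(E | Bag A) = 4/15; P(E | Bag B) = 1/4.
P(E) = 1/2·4/15 + 1/2·1/4 = 31/120.
By Bayes' rule, P(Bag A | E) = 2/15 / 31/120 = 16/31 ≈ 0.5161.

16/31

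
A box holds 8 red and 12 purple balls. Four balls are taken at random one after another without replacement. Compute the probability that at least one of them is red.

290/323

Use the complement: P(at least one red) = 1 − P(no red).
P(none) = C(12,4)/C(20,4) = 495/4845.
So P = 1 − 495/4845 = 290/323 ≈ 0.8978.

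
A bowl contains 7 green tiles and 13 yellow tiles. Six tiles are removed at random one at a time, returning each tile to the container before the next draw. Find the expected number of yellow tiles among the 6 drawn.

39/10

By linearity of expectation, E[X] = Σ P(draw i is yellow); each independent draw has P(yellow) = 13/20.
E[X] = 6 · 13/20 = 39/10 ≈ 3.9000.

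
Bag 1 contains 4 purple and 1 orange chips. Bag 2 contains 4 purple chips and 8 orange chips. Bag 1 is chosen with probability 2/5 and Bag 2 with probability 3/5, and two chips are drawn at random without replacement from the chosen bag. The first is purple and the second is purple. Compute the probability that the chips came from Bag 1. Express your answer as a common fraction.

22/27

P(E | Bag 1) = 3/5; P(E | Bag 2) = 1/11.
P(E) = 2/5·3/5 + 3/5·1/11 = 81/275.
By Bayes' rule, P(Bag 1 | E) = 6/25 / 81/275 = 22/27 ≈ 0.8148.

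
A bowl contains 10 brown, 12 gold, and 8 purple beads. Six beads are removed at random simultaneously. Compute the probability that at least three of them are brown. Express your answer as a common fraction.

2426/7917

Sum the hypergeometric tail for j = 3,…,6 brown beads.
Favorable = C(10,3)·C(20,3) + C(10,4)·C(20,2) + C(10,5)·C(20,1) + C(10,6)·C(20,0) = 181950; total = C(30,6) = 593775.
P = 181950/593775 = 2426/7917 ≈ 0.3064.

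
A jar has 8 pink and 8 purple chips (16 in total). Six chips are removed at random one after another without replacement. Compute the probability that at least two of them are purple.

269/286

Sum the hypergeometric tail for j = 2,…,6 purple chips.
Favorable = C(8,2)·C(8,4) + C(8,3)·C(8,3) + C(8,4)·C(8,2) + C(8,5)·C(8,1) + C(8,6)·C(8,0) = 7532; total = C(16,6) = 8008.
P = 7532/8008 = 269/286 ≈ 0.9406.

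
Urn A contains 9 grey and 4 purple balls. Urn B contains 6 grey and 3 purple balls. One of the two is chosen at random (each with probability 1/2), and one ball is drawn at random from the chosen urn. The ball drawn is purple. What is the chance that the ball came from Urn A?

P(purple | Urn A) = 4/13; P(purple | Urn B) = 1/3.
P(purple) = 1/2·4/13 + 1/2·1/3 = 25/78.
By Bayes' rule, P(Urn A | purple) = 2/13 / 25/78 = 12/25 ≈ 0.4800.

12/25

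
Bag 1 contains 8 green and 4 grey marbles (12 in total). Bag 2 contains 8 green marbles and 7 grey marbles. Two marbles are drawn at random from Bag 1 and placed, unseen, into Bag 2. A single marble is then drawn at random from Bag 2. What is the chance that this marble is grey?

23/51

Condition on how many of the transferred marbles are grey (from Bag 1: 4 grey of 12; then Bag 2 has 17 total).
  0 grey: C(4,0)C(8,2)/C(12,2) = 14/33; then P = 7/17
  1 grey: C(4,1)C(8,1)/C(12,2) = 16/33; then P = 8/17
  2 grey: C(4,2)C(8,0)/C(12,2) = 1/11; then P = 9/17
P(grey from Bag 2) = 23/51 ≈ 0.4510.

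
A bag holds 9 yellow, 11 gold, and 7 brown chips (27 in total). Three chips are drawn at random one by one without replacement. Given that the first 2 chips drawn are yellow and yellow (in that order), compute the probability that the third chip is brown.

After removing 2 yellow, the bag has 7 brown out of 25 remaining.
P(third is brown | given) = 7/25 ≈ 0.2800.

7/25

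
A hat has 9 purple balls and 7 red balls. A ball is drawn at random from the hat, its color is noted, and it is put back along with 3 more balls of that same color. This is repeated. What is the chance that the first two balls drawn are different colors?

63/152

Either purple then red, or red then purple; after the first draw the total is 19.
P = (9/16)·(7/19) + (7/16)·(9/19) = 63/152 ≈ 0.4145.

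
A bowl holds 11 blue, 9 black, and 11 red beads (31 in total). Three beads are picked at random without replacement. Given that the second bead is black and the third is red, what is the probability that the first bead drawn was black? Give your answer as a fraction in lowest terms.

8/29

P(first=black and the second bead is black and the third is red) = (9/31)·(8/30)·(11/29) = 132/4495.
P(E) = Σ over first color = 363/8990 + 132/4495 + 33/899 = 33/310.
By Bayes, P(first=black | E) = 132/4495 / 33/310 = 8/29 ≈ 0.2759.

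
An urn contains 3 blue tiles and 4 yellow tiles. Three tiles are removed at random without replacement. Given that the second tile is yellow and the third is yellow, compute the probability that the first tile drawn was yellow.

P(first=yellow and the second tile is yellow and the third is yellow) = (4/7)·(3/6)·(2/5) = 4/35.
P(E) = Σ over first color = 6/35 + 4/35 = 2/7.
By Bayes, P(first=yellow | E) = 4/35 / 2/7 = 2/5 ≈ 0.4000.

2/5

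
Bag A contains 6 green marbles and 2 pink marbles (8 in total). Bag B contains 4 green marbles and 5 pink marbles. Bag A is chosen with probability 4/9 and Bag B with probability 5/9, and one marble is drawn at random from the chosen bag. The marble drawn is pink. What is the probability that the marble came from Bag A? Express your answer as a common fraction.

P(pink | Bag A) = 1/4; P(pink | Bag B) = 5/9.
P(pink) = 4/9·1/4 + 5/9·5/9 = 34/81.
By Bayes' rule, P(Bag A | pink) = 1/9 / 34/81 = 9/34 ≈ 0.2647.

9/34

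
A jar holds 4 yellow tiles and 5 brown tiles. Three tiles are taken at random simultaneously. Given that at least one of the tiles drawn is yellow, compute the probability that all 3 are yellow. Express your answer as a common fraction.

2/37

P(all 3 yellow) = C(4,3)/C(9,3) = 1/21; P(at least one yellow) = 1 − C(5,3)/C(9,3) = 37/42.
Since 'all 3 yellow' ⊆ 'at least one yellow', P(all 3 | at least one) = 1/21 / 37/42 = 2/37 ≈ 0.0541.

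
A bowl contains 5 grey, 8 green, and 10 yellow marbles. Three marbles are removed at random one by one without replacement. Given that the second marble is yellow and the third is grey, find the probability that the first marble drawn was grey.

P(first=grey and the second marble is yellow and the third is grey) = (5/23)·(10/22)·(4/21) = 100/5313.
P(E) = Σ over first color = 100/5313 + 200/5313 + 75/1771 = 25/253.
By Bayes, P(first=grey | E) = 100/5313 / 25/253 = 4/21 ≈ 0.1905.

4/21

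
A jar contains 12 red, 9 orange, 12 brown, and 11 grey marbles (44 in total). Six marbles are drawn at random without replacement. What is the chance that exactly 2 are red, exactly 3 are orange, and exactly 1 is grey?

Unordered draws without replacement: count favorable combinations over C(44,6).
Favorable = C(12,2) · C(9,3) · C(12,0) · C(11,1) = 60984; total = C(44,6) = 7059052.
P = 60984/7059052 = 198/22919 ≈ 0.0086.

198/22919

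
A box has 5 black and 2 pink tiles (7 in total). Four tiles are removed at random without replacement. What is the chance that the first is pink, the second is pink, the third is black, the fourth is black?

1/21

Multiply the conditional probability of each draw in order, without replacement, so each draw removes one from its color and from the total.
P = (2/7) · (1/6) · (5/5) · (4/4) = 1/21 ≈ 0.0476.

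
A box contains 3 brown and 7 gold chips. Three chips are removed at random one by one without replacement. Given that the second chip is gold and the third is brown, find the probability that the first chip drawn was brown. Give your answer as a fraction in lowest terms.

1/4

P(first=brown and the second chip is gold and the third is brown) = (3/10)·(7/9)·(2/8) = 7/120.
P(E) = Σ over first color = 7/120 + 7/40 = 7/30.
By Bayes, P(first=brown | E) = 7/120 / 7/30 = 1/4 ≈ 0.2500.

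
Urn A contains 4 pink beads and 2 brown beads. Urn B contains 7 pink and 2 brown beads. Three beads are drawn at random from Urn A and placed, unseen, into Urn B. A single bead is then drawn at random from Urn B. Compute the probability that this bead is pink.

Condition on how many of the transferred beads are pink (from Urn A: 4 pink of 6; then Urn B has 12 total).
  1 pink: C(4,1)C(2,2)/C(6,3) = 1/5; then P = 8/12
  2 pink: C(4,2)C(2,1)/C(6,3) = 3/5; then P = 9/12
  3 pink: C(4,3)C(2,0)/C(6,3) = 1/5; then P = 10/12
P(pink from Urn B) = 3/4 ≈ 0.7500.

3/4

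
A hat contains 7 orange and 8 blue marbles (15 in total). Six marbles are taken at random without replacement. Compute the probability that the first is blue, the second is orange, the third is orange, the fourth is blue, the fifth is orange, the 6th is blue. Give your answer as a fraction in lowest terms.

14/715

Multiply the conditional probability of each draw in order, without replacement, so each draw removes one from its color and from the total.
P = (8/15) · (7/14) · (6/13) · (7/12) · (5/11) · (6/10) = 14/715 ≈ 0.0196.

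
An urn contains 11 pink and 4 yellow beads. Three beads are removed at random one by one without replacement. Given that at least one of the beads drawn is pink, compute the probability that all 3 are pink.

15/41

P(all 3 pink) = C(11,3)/C(15,3) = 33/91; P(at least one pink) = 1 − C(4,3)/C(15,3) = 451/455.
Since 'all 3 pink' ⊆ 'at least one pink', P(all 3 | at least one) = 33/91 / 451/455 = 15/41 ≈ 0.3659.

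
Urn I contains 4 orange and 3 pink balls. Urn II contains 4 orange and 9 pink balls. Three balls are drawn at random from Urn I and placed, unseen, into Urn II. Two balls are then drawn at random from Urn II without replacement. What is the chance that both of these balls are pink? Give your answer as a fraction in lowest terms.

Condition on how many of the transferred balls are pink (from Urn I: 3 pink of 7; then Urn II has 16 total).
  0 pink: C(3,0)C(4,3)/C(7,3) = 4/35; then P = C(9,2)/C(16,2) = 3/10
  1 pink: C(3,1)C(4,2)/C(7,3) = 18/35; then P = C(10,2)/C(16,2) = 3/8
  2 pink: C(3,2)C(4,1)/C(7,3) = 12/35; then P = C(11,2)/C(16,2) = 11/24
  3 pink: C(3,3)C(4,0)/C(7,3) = 1/35; then P = C(12,2)/C(16,2) = 11/20
P(both pink) = 2/5 ≈ 0.4000.

2/5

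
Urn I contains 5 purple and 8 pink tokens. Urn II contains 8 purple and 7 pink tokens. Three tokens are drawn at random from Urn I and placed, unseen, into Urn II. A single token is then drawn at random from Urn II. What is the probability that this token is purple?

Condition on how many of the transferred tokens are purple (from Urn I: 5 purple of 13; then Urn II has 18 total).
  0 purple: C(5,0)C(8,3)/C(13,3) = 28/143; then P = 8/18
  1 purple: C(5,1)C(8,2)/C(13,3) = 70/143; then P = 9/18
  2 purple: C(5,2)C(8,1)/C(13,3) = 40/143; then P = 10/18
  3 purple: C(5,3)C(8,0)/C(13,3) = 5/143; then P = 11/18
P(purple from Urn II) = 119/234 ≈ 0.5085.

119/234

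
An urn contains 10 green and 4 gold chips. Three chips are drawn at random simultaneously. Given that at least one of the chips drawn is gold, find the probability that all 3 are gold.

P(all 3 gold) = C(4,3)/C(14,3) = 1/91; P(at least one gold) = 1 − C(10,3)/C(14,3) = 61/91.
Since 'all 3 gold' ⊆ 'at least one gold', P(all 3 | at least one) = 1/91 / 61/91 = 1/61 ≈ 0.0164.

1/61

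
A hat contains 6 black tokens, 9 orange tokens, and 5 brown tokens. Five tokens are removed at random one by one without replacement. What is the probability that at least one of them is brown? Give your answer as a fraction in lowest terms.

4167/5168

Use the complement: P(at least one brown) = 1 − P(no brown).
P(none) = C(15,5)/C(20,5) = 3003/15504.
So P = 1 − 3003/15504 = 4167/5168 ≈ 0.8063.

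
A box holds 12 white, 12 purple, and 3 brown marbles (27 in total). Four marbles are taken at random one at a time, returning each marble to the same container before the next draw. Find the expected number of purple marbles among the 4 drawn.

By linearity of expectation, E[X] = Σ P(draw i is purple); each independent draw has P(purple) = 12/27.
E[X] = 4 · 12/27 = 16/9 ≈ 1.7778.

16/9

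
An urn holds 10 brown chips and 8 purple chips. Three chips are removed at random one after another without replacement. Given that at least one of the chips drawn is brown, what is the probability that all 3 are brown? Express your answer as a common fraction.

P(all 3 brown) = C(10,3)/C(18,3) = 5/34; P(at least one brown) = 1 − C(8,3)/C(18,3) = 95/102.
Since 'all 3 brown' ⊆ 'at least one brown', P(all 3 | at least one) = 5/34 / 95/102 = 3/19 ≈ 0.1579.

3/19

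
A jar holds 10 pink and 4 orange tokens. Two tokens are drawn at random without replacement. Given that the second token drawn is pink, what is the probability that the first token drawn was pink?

P(first=pink and the second token drawn is pink) = (10/14)·(9/13) = 45/91.
P(the second token drawn is pink) = Σ over first color = 45/91 + 20/91 = 5/7.
By Bayes, P(first=pink | the second token drawn is pink) = 45/91 / 5/7 = 9/13 ≈ 0.6923.

9/13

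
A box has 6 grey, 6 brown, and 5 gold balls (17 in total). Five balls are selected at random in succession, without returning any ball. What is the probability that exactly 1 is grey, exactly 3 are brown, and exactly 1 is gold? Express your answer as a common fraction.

Unordered draws without replacement: count favorable combinations over C(17,5).
Favorable = C(6,1) · C(6,3) · C(5,1) = 600; total = C(17,5) = 6188.
P = 600/6188 = 150/1547 ≈ 0.0970.

150/1547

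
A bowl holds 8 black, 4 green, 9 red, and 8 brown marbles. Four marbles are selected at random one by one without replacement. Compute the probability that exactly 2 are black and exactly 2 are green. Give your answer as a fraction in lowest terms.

8/1131

Unordered draws without replacement: count favorable combinations over C(29,4).
Favorable = C(8,2) · C(4,2) · C(9,0) · C(8,0) = 168; total = C(29,4) = 23751.
P = 168/23751 = 8/1131 ≈ 0.0071.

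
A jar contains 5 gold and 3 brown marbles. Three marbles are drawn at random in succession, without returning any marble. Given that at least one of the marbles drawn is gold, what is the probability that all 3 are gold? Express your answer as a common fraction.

2/11

P(all 3 gold) = C(5,3)/C(8,3) = 5/28; P(at least one gold) = 1 − C(3,3)/C(8,3) = 55/56.
Since 'all 3 gold' ⊆ 'at least one gold', P(all 3 | at least one) = 5/28 / 55/56 = 2/11 ≈ 0.1818.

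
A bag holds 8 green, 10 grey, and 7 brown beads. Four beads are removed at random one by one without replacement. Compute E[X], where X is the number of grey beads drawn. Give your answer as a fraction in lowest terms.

By linearity of expectation, E[X] = Σ P(draw i is grey); by symmetry each draw (even without replacement) has P(grey) = 10/25.
E[X] = 4 · 10/25 = 8/5 ≈ 1.6000.

8/5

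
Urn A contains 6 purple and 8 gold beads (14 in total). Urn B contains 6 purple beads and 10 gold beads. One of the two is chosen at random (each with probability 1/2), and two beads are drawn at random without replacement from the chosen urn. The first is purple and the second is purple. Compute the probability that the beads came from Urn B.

P(E | Urn A) = 15/91; P(E | Urn B) = 1/8.
P(E) = 1/2·15/91 + 1/2·1/8 = 211/1456.
By Bayes' rule, P(Urn B | E) = 1/16 / 211/1456 = 91/211 ≈ 0.4313.

91/211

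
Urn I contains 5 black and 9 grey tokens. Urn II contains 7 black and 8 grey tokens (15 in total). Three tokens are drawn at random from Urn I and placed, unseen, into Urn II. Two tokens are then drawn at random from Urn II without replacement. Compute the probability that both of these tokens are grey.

580/1989

Condition on how many of the transferred tokens are grey (from Urn I: 9 grey of 14; then Urn II has 18 total).
  0 grey: C(9,0)C(5,3)/C(14,3) = 5/182; then P = C(8,2)/C(18,2) = 28/153
  1 grey: C(9,1)C(5,2)/C(14,3) = 45/182; then P = C(9,2)/C(18,2) = 4/17
  2 grey: C(9,2)C(5,1)/C(14,3) = 45/91; then P = C(10,2)/C(18,2) = 5/17
  3 grey: C(9,3)C(5,0)/C(14,3) = 3/13; then P = C(11,2)/C(18,2) = 55/153
P(both grey) = 580/1989 ≈ 0.2916.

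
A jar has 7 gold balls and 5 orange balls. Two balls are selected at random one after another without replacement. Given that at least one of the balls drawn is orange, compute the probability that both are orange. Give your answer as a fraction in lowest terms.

P(both orange) = C(5,2)/C(12,2) = 5/33; P(at least one orange) = 1 − C(7,2)/C(12,2) = 15/22.
Since 'both orange' ⊆ 'at least one orange', P(both | at least one) = 5/33 / 15/22 = 2/9 ≈ 0.2222.

2/9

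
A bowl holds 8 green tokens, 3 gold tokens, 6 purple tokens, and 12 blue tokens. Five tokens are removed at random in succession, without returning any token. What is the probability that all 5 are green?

8/16965

Unordered draws without replacement: count favorable combinations over C(29,5).
Favorable = C(8,5) · C(3,0) · C(6,0) · C(12,0) = 56; total = C(29,5) = 118755.
P = 56/118755 = 8/16965 ≈ 0.0005.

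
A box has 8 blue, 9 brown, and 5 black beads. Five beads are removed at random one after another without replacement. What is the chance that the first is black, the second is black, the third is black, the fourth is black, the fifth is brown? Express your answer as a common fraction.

1/2926

Multiply the conditional probability of each draw in order, without replacement, so each draw removes one from its color and from the total.
P = (5/22) · (4/21) · (3/20) · (2/19) · (9/18) = 1/2926 ≈ 0.0003.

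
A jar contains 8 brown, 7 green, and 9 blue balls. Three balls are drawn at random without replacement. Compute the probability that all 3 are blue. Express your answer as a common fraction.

21/506

Unordered draws without replacement: count favorable combinations over C(24,3).
Favorable = C(8,0) · C(7,0) · C(9,3) = 84; total = C(24,3) = 2024.
P = 84/2024 = 21/506 ≈ 0.0415.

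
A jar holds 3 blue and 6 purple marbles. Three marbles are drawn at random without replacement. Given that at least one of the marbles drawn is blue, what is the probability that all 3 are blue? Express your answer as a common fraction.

P(all 3 blue) = C(3,3)/C(9,3) = 1/84; P(at least one blue) = 1 − C(6,3)/C(9,3) = 16/21.
Since 'all 3 blue' ⊆ 'at least one blue', P(all 3 | at least one) = 1/84 / 16/21 = 1/64 ≈ 0.0156.

1/64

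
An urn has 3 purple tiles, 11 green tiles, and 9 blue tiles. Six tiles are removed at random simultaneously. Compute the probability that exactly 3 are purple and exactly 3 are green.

5/3059

Unordered draws without replacement: count favorable combinations over C(23,6).
Favorable = C(3,3) · C(11,3) · C(9,0) = 165; total = C(23,6) = 100947.
P = 165/100947 = 5/3059 ≈ 0.0016.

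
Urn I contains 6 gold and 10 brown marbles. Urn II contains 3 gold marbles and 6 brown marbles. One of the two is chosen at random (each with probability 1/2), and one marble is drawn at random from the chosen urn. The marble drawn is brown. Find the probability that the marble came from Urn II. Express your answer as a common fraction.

P(brown | Urn I) = 5/8; P(brown | Urn II) = 2/3.
P(brown) = 1/2·5/8 + 1/2·2/3 = 31/48.
By Bayes' rule, P(Urn II | brown) = 1/3 / 31/48 = 16/31 ≈ 0.5161.

16/31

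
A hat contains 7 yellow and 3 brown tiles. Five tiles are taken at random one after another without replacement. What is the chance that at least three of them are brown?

1/12

Sum the hypergeometric tail for j = 3,…,3 brown tiles.
Favorable = C(3,3)·C(7,2) = 21; total = C(10,5) = 252.
P = 21/252 = 1/12 ≈ 0.0833.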